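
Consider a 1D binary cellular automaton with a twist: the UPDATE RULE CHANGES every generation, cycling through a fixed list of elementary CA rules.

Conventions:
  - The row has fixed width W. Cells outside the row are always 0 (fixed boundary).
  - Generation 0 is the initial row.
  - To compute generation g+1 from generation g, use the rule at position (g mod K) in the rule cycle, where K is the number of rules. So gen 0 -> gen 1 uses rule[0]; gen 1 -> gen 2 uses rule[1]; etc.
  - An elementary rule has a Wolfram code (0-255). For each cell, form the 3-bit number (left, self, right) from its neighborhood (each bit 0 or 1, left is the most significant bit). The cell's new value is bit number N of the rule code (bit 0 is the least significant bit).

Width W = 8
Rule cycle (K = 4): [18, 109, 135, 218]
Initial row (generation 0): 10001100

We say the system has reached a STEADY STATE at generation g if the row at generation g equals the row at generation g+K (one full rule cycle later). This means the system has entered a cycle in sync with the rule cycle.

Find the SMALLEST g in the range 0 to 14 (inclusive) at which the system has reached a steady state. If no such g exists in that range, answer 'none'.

Answer: 3

Derivation:
Gen 0: 10001100
Gen 1 (rule 18): 01010010
Gen 2 (rule 109): 01110010
Gen 3 (rule 135): 10100110
Gen 4 (rule 218): 00011111
Gen 5 (rule 18): 00100000
Gen 6 (rule 109): 10101111
Gen 7 (rule 135): 10100110
Gen 8 (rule 218): 00011111
Gen 9 (rule 18): 00100000
Gen 10 (rule 109): 10101111
Gen 11 (rule 135): 10100110
Gen 12 (rule 218): 00011111
Gen 13 (rule 18): 00100000
Gen 14 (rule 109): 10101111
Gen 15 (rule 135): 10100110
Gen 16 (rule 218): 00011111
Gen 17 (rule 18): 00100000
Gen 18 (rule 109): 10101111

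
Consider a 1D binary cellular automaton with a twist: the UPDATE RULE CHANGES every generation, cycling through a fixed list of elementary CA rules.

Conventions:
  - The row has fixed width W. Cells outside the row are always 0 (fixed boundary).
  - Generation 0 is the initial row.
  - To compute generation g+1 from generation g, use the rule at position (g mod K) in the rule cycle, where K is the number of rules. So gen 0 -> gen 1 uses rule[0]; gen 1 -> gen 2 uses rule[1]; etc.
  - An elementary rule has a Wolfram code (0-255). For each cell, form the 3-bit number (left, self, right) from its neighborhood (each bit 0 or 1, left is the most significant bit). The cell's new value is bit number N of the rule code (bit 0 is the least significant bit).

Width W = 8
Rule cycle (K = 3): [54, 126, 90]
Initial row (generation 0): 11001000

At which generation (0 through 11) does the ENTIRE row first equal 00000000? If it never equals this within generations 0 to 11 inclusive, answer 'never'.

Answer: 4

Derivation:
Gen 0: 11001000
Gen 1 (rule 54): 00111100
Gen 2 (rule 126): 01100110
Gen 3 (rule 90): 11111111
Gen 4 (rule 54): 00000000
Gen 5 (rule 126): 00000000
Gen 6 (rule 90): 00000000
Gen 7 (rule 54): 00000000
Gen 8 (rule 126): 00000000
Gen 9 (rule 90): 00000000
Gen 10 (rule 54): 00000000
Gen 11 (rule 126): 00000000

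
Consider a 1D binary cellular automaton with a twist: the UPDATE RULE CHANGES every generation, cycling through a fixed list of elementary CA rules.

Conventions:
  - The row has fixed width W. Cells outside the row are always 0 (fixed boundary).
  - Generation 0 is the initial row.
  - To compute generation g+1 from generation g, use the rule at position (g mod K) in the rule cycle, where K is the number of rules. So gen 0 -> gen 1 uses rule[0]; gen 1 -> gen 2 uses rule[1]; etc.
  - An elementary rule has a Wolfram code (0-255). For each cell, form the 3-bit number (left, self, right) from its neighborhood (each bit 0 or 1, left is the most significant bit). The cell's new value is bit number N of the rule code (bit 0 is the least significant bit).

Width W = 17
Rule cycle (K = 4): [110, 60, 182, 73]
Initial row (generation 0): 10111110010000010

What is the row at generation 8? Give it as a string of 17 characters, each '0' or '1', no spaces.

Answer: 10100000010100000

Derivation:
Gen 0: 10111110010000010
Gen 1 (rule 110): 11100010110000110
Gen 2 (rule 60): 10010011101000101
Gen 3 (rule 182): 11111101011101111
Gen 4 (rule 73): 10000100010101001
Gen 5 (rule 110): 10001100111111011
Gen 6 (rule 60): 11001010100000110
Gen 7 (rule 182): 00111111110001001
Gen 8 (rule 73): 10100000010100000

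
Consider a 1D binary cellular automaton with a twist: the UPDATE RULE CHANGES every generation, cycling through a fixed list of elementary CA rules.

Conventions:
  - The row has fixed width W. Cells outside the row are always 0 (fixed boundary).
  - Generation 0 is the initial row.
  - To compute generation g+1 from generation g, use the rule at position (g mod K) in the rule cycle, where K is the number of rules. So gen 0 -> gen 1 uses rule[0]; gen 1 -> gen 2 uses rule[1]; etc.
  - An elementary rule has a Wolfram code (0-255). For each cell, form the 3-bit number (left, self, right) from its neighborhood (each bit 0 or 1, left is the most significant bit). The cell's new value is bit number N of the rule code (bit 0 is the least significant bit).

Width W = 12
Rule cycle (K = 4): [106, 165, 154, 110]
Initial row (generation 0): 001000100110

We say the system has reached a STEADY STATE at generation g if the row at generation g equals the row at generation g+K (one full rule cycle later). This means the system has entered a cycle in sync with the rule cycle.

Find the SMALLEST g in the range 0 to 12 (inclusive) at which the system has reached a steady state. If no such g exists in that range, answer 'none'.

Gen 0: 001000100110
Gen 1 (rule 106): 010001001110
Gen 2 (rule 165): 010101000100
Gen 3 (rule 154): 100000101010
Gen 4 (rule 110): 100001111110
Gen 5 (rule 106): 000011000010
Gen 6 (rule 165): 111000011010
Gen 7 (rule 154): 110100110001
Gen 8 (rule 110): 111101110011
Gen 9 (rule 106): 100111010111
Gen 10 (rule 165): 100010111010
Gen 11 (rule 154): 010100110001
Gen 12 (rule 110): 111101110011
Gen 13 (rule 106): 100111010111
Gen 14 (rule 165): 100010111010
Gen 15 (rule 154): 010100110001
Gen 16 (rule 110): 111101110011

Answer: 8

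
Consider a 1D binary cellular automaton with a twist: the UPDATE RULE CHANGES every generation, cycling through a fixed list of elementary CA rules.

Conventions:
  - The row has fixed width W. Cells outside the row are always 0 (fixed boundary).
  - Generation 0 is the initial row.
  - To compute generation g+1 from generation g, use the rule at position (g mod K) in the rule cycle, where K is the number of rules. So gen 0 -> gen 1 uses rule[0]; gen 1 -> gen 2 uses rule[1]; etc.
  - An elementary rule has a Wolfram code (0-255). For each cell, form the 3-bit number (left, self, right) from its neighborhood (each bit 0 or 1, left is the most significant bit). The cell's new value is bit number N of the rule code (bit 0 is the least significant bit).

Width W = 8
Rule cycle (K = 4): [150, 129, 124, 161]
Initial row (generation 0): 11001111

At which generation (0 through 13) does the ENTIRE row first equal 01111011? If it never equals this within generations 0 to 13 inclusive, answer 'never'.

Answer: never

Derivation:
Gen 0: 11001111
Gen 1 (rule 150): 00110110
Gen 2 (rule 129): 10000000
Gen 3 (rule 124): 11000000
Gen 4 (rule 161): 00011111
Gen 5 (rule 150): 00101110
Gen 6 (rule 129): 10000100
Gen 7 (rule 124): 11000110
Gen 8 (rule 161): 00010000
Gen 9 (rule 150): 00111000
Gen 10 (rule 129): 10010011
Gen 11 (rule 124): 11011011
Gen 12 (rule 161): 00100100
Gen 13 (rule 150): 01111110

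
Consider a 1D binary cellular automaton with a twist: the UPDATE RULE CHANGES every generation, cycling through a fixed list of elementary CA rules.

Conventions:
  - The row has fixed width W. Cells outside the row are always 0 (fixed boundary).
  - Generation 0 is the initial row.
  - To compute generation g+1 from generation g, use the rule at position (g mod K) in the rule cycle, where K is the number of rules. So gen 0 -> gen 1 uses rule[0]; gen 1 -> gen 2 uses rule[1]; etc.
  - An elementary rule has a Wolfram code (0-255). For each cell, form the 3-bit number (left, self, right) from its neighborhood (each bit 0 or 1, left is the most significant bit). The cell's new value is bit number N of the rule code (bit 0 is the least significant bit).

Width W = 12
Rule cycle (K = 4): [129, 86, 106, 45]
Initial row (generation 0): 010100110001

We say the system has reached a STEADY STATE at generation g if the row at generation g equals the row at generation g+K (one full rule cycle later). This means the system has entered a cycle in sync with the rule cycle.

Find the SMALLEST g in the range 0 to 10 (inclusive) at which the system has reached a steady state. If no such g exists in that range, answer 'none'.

Answer: none

Derivation:
Gen 0: 010100110001
Gen 1 (rule 129): 000000000100
Gen 2 (rule 86): 000000001110
Gen 3 (rule 106): 000000011010
Gen 4 (rule 45): 111111010110
Gen 5 (rule 129): 011110000000
Gen 6 (rule 86): 100011000000
Gen 7 (rule 106): 000111000000
Gen 8 (rule 45): 110100011111
Gen 9 (rule 129): 000001001110
Gen 10 (rule 86): 000011110011
Gen 11 (rule 106): 000110010111
Gen 12 (rule 45): 110100011100
Gen 13 (rule 129): 000001001001
Gen 14 (rule 86): 000011111111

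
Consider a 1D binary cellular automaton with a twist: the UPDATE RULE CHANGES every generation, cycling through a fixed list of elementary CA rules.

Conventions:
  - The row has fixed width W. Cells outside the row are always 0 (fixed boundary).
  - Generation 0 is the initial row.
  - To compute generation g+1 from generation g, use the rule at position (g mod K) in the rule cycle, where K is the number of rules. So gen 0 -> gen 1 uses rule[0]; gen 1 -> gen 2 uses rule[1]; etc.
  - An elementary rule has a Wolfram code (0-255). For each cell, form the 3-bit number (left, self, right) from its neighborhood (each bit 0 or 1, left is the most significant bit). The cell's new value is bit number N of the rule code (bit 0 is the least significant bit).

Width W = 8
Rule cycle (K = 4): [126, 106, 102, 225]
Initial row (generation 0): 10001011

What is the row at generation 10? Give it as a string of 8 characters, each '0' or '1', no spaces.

Answer: 11111000

Derivation:
Gen 0: 10001011
Gen 1 (rule 126): 11011111
Gen 2 (rule 106): 11110001
Gen 3 (rule 102): 00010011
Gen 4 (rule 225): 11000001
Gen 5 (rule 126): 11100011
Gen 6 (rule 106): 10100111
Gen 7 (rule 102): 11101001
Gen 8 (rule 225): 01110000
Gen 9 (rule 126): 11011000
Gen 10 (rule 106): 11111000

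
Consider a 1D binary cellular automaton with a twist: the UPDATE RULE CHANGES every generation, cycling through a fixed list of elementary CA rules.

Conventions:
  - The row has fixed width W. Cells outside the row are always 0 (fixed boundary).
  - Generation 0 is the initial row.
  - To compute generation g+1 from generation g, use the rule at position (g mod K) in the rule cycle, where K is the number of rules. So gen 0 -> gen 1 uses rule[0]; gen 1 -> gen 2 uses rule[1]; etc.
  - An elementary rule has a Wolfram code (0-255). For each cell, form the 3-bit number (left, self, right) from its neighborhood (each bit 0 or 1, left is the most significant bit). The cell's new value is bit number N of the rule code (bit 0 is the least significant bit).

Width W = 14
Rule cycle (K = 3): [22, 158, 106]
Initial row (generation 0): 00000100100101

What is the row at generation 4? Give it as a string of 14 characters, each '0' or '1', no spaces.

Gen 0: 00000100100101
Gen 1 (rule 22): 00001111111101
Gen 2 (rule 158): 00011111111001
Gen 3 (rule 106): 00110000001010
Gen 4 (rule 22): 01001000011011

Answer: 01001000011011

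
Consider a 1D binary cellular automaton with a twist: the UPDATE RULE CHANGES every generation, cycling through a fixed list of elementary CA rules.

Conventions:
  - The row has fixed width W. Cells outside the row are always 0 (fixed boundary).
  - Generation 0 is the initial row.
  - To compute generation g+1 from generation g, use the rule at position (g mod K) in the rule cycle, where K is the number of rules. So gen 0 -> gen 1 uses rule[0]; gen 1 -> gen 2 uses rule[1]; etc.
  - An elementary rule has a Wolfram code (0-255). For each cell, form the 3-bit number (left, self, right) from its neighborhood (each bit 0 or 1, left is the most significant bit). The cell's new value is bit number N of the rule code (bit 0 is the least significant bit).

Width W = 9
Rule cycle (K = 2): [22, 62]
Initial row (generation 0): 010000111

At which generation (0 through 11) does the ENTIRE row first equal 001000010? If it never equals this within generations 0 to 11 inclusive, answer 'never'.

Gen 0: 010000111
Gen 1 (rule 22): 111001000
Gen 2 (rule 62): 100111100
Gen 3 (rule 22): 111000010
Gen 4 (rule 62): 100100111
Gen 5 (rule 22): 111111000
Gen 6 (rule 62): 100000100
Gen 7 (rule 22): 110001110
Gen 8 (rule 62): 101011001
Gen 9 (rule 22): 101000111
Gen 10 (rule 62): 111101100
Gen 11 (rule 22): 000000010

Answer: never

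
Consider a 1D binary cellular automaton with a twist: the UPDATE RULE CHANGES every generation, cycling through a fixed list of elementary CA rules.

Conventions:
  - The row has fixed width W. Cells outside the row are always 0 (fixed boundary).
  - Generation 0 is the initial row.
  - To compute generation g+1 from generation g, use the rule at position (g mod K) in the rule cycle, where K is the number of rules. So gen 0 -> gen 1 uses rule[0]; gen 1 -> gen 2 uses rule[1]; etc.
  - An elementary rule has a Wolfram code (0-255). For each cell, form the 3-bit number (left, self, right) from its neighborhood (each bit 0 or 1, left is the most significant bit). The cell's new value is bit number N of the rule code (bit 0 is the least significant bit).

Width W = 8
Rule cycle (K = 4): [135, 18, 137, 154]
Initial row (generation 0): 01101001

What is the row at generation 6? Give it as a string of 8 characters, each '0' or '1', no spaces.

Answer: 00000010

Derivation:
Gen 0: 01101001
Gen 1 (rule 135): 10001011
Gen 2 (rule 18): 01010000
Gen 3 (rule 137): 00000111
Gen 4 (rule 154): 00001110
Gen 5 (rule 135): 11110100
Gen 6 (rule 18): 00000010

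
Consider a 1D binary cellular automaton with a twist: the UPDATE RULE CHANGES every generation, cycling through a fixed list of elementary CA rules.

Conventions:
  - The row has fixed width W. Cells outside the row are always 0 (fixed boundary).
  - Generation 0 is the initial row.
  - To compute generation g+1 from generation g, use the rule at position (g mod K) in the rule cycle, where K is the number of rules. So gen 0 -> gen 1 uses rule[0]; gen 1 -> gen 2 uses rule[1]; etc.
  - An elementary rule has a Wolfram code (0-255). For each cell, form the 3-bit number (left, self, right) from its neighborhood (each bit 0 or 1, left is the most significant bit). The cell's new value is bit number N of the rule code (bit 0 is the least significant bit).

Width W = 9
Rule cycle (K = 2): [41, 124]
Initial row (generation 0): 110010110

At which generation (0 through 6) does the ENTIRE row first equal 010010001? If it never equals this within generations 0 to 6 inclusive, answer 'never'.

Answer: never

Derivation:
Gen 0: 110010110
Gen 1 (rule 41): 100001100
Gen 2 (rule 124): 110001110
Gen 3 (rule 41): 100101000
Gen 4 (rule 124): 110111100
Gen 5 (rule 41): 101100001
Gen 6 (rule 124): 111110001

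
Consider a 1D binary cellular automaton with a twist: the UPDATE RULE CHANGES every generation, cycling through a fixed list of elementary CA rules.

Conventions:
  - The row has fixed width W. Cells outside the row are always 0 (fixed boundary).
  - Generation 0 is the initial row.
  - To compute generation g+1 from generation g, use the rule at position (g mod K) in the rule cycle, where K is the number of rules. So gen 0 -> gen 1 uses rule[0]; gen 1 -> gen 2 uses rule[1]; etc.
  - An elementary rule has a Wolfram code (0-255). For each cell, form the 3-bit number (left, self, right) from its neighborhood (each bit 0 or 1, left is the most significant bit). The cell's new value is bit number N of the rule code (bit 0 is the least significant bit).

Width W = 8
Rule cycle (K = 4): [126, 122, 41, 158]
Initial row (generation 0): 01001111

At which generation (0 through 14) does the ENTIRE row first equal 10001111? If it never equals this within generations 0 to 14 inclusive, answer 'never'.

Answer: 14

Derivation:
Gen 0: 01001111
Gen 1 (rule 126): 11111001
Gen 2 (rule 122): 10001110
Gen 3 (rule 41): 00101000
Gen 4 (rule 158): 01101100
Gen 5 (rule 126): 11111110
Gen 6 (rule 122): 10000011
Gen 7 (rule 41): 00111010
Gen 8 (rule 158): 01110011
Gen 9 (rule 126): 11011111
Gen 10 (rule 122): 11110001
Gen 11 (rule 41): 10000100
Gen 12 (rule 158): 11001110
Gen 13 (rule 126): 11111011
Gen 14 (rule 122): 10001111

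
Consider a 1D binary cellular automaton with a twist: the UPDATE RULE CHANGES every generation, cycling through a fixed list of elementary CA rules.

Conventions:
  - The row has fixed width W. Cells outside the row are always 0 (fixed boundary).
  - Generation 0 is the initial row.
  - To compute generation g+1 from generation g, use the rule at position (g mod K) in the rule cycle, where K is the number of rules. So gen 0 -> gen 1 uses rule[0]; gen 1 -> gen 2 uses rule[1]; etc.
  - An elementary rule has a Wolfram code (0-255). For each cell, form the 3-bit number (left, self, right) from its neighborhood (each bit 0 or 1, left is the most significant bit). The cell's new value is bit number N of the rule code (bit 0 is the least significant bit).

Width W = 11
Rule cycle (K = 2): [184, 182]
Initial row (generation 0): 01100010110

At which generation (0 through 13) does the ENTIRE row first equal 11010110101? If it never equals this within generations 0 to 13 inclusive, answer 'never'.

Answer: never

Derivation:
Gen 0: 01100010110
Gen 1 (rule 184): 01010001101
Gen 2 (rule 182): 11111010011
Gen 3 (rule 184): 11110101010
Gen 4 (rule 182): 01101111111
Gen 5 (rule 184): 01011111110
Gen 6 (rule 182): 11101111101
Gen 7 (rule 184): 11011111010
Gen 8 (rule 182): 00101110111
Gen 9 (rule 184): 00011101110
Gen 10 (rule 182): 00101010101
Gen 11 (rule 184): 00010101010
Gen 12 (rule 182): 00111111111
Gen 13 (rule 184): 00111111110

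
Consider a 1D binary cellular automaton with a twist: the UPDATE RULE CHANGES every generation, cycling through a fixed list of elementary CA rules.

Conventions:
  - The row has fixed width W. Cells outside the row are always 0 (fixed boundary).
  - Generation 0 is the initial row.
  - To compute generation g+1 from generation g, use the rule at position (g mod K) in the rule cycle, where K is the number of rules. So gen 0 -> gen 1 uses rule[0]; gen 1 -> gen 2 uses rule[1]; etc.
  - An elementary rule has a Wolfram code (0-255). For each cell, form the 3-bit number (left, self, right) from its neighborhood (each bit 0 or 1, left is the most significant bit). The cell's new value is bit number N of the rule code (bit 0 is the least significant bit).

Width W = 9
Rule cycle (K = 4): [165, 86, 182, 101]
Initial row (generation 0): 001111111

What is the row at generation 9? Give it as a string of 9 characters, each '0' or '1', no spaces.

Answer: 011001101

Derivation:
Gen 0: 001111111
Gen 1 (rule 165): 100111110
Gen 2 (rule 86): 111000011
Gen 3 (rule 182): 010100100
Gen 4 (rule 101): 011100101
Gen 5 (rule 165): 001000111
Gen 6 (rule 86): 011101001
Gen 7 (rule 182): 101011111
Gen 8 (rule 101): 111100001
Gen 9 (rule 165): 011001101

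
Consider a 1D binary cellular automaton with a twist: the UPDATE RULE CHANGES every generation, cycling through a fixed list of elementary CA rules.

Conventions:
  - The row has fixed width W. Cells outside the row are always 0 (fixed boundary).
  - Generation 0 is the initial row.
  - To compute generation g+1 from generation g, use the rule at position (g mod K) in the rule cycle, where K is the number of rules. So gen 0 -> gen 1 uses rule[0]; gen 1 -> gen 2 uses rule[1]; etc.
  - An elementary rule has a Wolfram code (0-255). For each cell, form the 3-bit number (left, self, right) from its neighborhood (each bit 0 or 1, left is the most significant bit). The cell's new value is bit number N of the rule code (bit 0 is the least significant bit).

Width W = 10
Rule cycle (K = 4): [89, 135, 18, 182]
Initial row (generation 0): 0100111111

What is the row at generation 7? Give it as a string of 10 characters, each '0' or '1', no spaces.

Gen 0: 0100111111
Gen 1 (rule 89): 0010100001
Gen 2 (rule 135): 1110101111
Gen 3 (rule 18): 0000000000
Gen 4 (rule 182): 0000000000
Gen 5 (rule 89): 1111111111
Gen 6 (rule 135): 0111111110
Gen 7 (rule 18): 1000000001

Answer: 1000000001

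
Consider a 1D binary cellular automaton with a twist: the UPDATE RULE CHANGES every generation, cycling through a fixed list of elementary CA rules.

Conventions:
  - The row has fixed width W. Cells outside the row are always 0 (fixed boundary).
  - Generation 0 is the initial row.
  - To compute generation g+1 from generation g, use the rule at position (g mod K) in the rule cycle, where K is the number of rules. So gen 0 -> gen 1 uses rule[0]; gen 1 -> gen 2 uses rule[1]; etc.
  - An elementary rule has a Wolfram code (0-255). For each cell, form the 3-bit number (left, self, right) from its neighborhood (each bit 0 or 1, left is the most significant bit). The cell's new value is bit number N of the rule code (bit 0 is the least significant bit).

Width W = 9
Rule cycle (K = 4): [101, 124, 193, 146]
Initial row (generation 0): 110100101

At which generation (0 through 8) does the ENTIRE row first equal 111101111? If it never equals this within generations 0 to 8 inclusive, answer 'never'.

Gen 0: 110100101
Gen 1 (rule 101): 011100111
Gen 2 (rule 124): 010110101
Gen 3 (rule 193): 000010000
Gen 4 (rule 146): 000101000
Gen 5 (rule 101): 110111011
Gen 6 (rule 124): 111101111
Gen 7 (rule 193): 011100111
Gen 8 (rule 146): 101011010

Answer: 6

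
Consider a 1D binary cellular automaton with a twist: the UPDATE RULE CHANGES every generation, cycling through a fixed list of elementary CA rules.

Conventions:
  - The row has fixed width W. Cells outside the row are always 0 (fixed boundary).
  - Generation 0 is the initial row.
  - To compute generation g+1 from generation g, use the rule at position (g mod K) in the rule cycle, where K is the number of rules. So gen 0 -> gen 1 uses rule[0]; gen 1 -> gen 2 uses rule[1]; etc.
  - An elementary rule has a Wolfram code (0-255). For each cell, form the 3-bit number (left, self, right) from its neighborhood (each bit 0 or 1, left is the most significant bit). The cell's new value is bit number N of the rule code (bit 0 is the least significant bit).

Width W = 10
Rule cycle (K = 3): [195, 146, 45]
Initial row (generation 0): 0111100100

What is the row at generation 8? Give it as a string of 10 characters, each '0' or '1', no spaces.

Answer: 1001100100

Derivation:
Gen 0: 0111100100
Gen 1 (rule 195): 1011101001
Gen 2 (rule 146): 0001000110
Gen 3 (rule 45): 1101010100
Gen 4 (rule 195): 0100000001
Gen 5 (rule 146): 1010000010
Gen 6 (rule 45): 1110111010
Gen 7 (rule 195): 0110011000
Gen 8 (rule 146): 1001100100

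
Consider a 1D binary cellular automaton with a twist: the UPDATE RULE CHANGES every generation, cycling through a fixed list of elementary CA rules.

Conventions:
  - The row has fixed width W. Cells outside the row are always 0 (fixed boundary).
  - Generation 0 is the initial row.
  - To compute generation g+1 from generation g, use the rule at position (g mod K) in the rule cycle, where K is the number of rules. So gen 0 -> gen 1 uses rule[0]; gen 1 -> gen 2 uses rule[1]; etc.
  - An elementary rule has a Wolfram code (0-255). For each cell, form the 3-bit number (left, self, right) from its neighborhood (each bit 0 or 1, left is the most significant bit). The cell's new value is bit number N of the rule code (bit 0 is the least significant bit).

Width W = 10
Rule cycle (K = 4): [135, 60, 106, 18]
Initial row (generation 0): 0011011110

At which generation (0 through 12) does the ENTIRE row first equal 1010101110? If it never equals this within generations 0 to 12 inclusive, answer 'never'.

Answer: 5

Derivation:
Gen 0: 0011011110
Gen 1 (rule 135): 1100001100
Gen 2 (rule 60): 1010001010
Gen 3 (rule 106): 0100010100
Gen 4 (rule 18): 1010100010
Gen 5 (rule 135): 1010101110
Gen 6 (rule 60): 1111111001
Gen 7 (rule 106): 1000001010
Gen 8 (rule 18): 0100010001
Gen 9 (rule 135): 1101110111
Gen 10 (rule 60): 1011001100
Gen 11 (rule 106): 0111011100
Gen 12 (rule 18): 1000000010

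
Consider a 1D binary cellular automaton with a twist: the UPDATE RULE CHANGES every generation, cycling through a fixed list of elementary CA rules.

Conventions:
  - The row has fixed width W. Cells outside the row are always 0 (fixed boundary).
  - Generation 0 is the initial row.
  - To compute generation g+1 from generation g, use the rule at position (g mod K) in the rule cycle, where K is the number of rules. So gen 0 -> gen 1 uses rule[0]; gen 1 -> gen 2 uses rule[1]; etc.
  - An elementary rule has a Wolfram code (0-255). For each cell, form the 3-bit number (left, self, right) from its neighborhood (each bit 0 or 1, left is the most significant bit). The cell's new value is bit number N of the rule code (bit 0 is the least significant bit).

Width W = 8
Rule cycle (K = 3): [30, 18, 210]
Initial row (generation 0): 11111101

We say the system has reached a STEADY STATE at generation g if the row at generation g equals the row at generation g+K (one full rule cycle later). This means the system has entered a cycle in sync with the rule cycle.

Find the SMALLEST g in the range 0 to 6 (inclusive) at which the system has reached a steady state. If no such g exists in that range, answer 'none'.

Gen 0: 11111101
Gen 1 (rule 30): 10000001
Gen 2 (rule 18): 01000010
Gen 3 (rule 210): 10100101
Gen 4 (rule 30): 10111101
Gen 5 (rule 18): 00000000
Gen 6 (rule 210): 00000000
Gen 7 (rule 30): 00000000
Gen 8 (rule 18): 00000000
Gen 9 (rule 210): 00000000

Answer: 5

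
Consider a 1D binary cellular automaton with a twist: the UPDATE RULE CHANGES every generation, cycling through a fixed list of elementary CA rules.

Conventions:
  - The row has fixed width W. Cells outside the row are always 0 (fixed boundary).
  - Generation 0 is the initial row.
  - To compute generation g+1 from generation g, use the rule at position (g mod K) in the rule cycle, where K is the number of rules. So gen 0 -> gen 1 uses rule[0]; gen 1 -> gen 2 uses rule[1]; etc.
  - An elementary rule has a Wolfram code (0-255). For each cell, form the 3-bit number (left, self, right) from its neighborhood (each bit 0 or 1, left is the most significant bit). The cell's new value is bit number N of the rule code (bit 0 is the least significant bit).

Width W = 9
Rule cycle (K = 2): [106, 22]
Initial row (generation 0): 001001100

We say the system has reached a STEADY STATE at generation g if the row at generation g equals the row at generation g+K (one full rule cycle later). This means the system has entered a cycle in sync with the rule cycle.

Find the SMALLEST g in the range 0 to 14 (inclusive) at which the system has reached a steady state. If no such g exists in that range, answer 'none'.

Gen 0: 001001100
Gen 1 (rule 106): 010011100
Gen 2 (rule 22): 111100010
Gen 3 (rule 106): 100100100
Gen 4 (rule 22): 111111110
Gen 5 (rule 106): 100000010
Gen 6 (rule 22): 110000111
Gen 7 (rule 106): 110001101
Gen 8 (rule 22): 001010001
Gen 9 (rule 106): 010100010
Gen 10 (rule 22): 110110111
Gen 11 (rule 106): 111111101
Gen 12 (rule 22): 000000001
Gen 13 (rule 106): 000000010
Gen 14 (rule 22): 000000111
Gen 15 (rule 106): 000001101
Gen 16 (rule 22): 000010001

Answer: none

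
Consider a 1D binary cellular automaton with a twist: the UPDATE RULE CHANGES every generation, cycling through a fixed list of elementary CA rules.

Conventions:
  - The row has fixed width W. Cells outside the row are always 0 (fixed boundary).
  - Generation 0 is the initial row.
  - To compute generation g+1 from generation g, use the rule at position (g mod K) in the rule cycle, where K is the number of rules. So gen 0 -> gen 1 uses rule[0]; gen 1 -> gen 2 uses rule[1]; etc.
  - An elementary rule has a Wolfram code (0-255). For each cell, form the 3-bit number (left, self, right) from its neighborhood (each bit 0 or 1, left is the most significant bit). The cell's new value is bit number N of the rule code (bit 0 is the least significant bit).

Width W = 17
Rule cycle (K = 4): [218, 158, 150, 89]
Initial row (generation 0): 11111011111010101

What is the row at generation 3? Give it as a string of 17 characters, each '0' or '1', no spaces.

Answer: 01101101100110000

Derivation:
Gen 0: 11111011111010101
Gen 1 (rule 218): 11111011111000000
Gen 2 (rule 158): 11110011110100000
Gen 3 (rule 150): 01101101100110000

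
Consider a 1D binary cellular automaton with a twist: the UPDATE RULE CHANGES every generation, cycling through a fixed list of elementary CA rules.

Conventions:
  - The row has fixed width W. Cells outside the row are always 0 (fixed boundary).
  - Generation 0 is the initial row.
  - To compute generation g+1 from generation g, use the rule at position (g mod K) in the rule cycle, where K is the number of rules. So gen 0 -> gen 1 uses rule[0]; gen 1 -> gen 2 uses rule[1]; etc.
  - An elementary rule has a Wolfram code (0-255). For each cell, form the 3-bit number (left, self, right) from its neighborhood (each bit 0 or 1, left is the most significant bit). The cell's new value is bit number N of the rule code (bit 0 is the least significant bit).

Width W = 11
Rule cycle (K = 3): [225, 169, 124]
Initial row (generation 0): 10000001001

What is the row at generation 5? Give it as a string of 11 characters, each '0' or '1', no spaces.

Gen 0: 10000001001
Gen 1 (rule 225): 00111100000
Gen 2 (rule 169): 10111001111
Gen 3 (rule 124): 11101101001
Gen 4 (rule 225): 01110110000
Gen 5 (rule 169): 01101100111

Answer: 01101100111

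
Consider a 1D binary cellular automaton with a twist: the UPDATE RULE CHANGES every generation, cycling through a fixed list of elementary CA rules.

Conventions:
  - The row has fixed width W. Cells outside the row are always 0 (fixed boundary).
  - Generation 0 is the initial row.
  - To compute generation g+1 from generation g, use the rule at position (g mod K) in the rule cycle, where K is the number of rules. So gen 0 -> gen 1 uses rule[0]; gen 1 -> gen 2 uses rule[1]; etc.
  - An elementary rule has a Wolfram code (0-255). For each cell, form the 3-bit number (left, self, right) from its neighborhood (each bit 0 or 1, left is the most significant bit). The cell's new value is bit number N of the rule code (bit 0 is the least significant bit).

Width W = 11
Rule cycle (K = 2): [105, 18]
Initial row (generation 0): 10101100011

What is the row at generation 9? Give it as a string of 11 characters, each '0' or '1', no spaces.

Answer: 00100111111

Derivation:
Gen 0: 10101100011
Gen 1 (rule 105): 01011101011
Gen 2 (rule 18): 10000000000
Gen 3 (rule 105): 00111111111
Gen 4 (rule 18): 01000000000
Gen 5 (rule 105): 00011111111
Gen 6 (rule 18): 00100000000
Gen 7 (rule 105): 10001111111
Gen 8 (rule 18): 01010000000
Gen 9 (rule 105): 00100111111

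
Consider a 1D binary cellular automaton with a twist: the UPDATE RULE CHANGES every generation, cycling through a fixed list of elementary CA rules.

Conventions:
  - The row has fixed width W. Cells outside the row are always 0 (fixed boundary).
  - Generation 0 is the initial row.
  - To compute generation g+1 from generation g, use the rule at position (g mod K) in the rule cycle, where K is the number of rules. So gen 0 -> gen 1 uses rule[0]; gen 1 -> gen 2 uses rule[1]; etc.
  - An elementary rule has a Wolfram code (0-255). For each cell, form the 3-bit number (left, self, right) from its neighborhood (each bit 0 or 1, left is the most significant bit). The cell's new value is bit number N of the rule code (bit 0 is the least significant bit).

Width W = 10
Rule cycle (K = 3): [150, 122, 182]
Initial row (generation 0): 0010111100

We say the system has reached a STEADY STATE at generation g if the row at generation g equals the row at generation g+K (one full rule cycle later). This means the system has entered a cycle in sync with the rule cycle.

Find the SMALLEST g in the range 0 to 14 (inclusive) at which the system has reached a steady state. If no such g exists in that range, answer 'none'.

Answer: none

Derivation:
Gen 0: 0010111100
Gen 1 (rule 150): 0110011010
Gen 2 (rule 122): 1111111101
Gen 3 (rule 182): 0111111011
Gen 4 (rule 150): 1011110000
Gen 5 (rule 122): 0110011000
Gen 6 (rule 182): 1001100100
Gen 7 (rule 150): 1110011110
Gen 8 (rule 122): 1011110011
Gen 9 (rule 182): 1101101100
Gen 10 (rule 150): 0000000010
Gen 11 (rule 122): 0000000101
Gen 12 (rule 182): 0000001111
Gen 13 (rule 150): 0000010110
Gen 14 (rule 122): 0000101111
Gen 15 (rule 182): 0001110110
Gen 16 (rule 150): 0010100001
Gen 17 (rule 122): 0101010010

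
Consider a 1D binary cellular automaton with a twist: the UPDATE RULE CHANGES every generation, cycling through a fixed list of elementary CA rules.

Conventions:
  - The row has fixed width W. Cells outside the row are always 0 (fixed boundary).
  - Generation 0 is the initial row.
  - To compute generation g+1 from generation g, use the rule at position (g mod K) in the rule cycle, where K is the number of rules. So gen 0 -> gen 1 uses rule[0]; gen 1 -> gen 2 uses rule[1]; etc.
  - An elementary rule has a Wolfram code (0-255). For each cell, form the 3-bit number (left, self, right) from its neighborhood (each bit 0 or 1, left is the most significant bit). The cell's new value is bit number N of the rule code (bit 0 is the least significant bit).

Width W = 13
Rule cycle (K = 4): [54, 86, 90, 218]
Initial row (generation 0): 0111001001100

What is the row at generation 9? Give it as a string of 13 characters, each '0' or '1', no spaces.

Gen 0: 0111001001100
Gen 1 (rule 54): 1000111110010
Gen 2 (rule 86): 1101000011111
Gen 3 (rule 90): 1100100110001
Gen 4 (rule 218): 1111011111010
Gen 5 (rule 54): 0000100000111
Gen 6 (rule 86): 0001110001001
Gen 7 (rule 90): 0011011010110
Gen 8 (rule 218): 0111011000111
Gen 9 (rule 54): 1000100101000

Answer: 1000100101000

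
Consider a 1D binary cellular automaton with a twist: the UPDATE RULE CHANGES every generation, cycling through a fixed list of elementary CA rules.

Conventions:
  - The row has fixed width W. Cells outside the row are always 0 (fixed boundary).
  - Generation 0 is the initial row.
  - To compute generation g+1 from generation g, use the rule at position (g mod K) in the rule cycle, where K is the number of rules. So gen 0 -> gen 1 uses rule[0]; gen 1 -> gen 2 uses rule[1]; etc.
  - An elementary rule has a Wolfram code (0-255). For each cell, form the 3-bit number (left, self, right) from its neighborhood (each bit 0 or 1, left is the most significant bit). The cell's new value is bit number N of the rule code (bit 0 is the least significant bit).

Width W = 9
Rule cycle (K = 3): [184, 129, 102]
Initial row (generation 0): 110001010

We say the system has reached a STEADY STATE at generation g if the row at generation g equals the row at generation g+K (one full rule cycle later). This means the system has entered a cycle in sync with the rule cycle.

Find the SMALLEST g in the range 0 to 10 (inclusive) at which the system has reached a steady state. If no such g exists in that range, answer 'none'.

Gen 0: 110001010
Gen 1 (rule 184): 101000101
Gen 2 (rule 129): 000010000
Gen 3 (rule 102): 000110000
Gen 4 (rule 184): 000101000
Gen 5 (rule 129): 110000011
Gen 6 (rule 102): 010000101
Gen 7 (rule 184): 001000010
Gen 8 (rule 129): 100011000
Gen 9 (rule 102): 100101000
Gen 10 (rule 184): 010010100
Gen 11 (rule 129): 000000001
Gen 12 (rule 102): 000000011
Gen 13 (rule 184): 000000010

Answer: none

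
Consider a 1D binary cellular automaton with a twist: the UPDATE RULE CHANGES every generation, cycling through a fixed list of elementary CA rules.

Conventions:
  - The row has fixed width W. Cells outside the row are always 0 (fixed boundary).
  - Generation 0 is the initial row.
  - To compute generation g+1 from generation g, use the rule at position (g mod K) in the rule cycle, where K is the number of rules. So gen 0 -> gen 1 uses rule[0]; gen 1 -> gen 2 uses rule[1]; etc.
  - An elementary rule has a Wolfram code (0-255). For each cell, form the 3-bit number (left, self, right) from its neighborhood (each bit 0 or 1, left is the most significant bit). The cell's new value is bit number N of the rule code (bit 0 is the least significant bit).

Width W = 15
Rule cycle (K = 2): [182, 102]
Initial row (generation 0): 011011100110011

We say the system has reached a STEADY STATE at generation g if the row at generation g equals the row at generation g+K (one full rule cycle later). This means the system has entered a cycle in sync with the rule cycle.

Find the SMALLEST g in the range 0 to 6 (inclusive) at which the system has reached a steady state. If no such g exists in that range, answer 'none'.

Gen 0: 011011100110011
Gen 1 (rule 182): 100101011001100
Gen 2 (rule 102): 101111101010100
Gen 3 (rule 182): 110111011111110
Gen 4 (rule 102): 011001100000010
Gen 5 (rule 182): 100110010000111
Gen 6 (rule 102): 101010110001001
Gen 7 (rule 182): 111111001011111
Gen 8 (rule 102): 000001011100001

Answer: none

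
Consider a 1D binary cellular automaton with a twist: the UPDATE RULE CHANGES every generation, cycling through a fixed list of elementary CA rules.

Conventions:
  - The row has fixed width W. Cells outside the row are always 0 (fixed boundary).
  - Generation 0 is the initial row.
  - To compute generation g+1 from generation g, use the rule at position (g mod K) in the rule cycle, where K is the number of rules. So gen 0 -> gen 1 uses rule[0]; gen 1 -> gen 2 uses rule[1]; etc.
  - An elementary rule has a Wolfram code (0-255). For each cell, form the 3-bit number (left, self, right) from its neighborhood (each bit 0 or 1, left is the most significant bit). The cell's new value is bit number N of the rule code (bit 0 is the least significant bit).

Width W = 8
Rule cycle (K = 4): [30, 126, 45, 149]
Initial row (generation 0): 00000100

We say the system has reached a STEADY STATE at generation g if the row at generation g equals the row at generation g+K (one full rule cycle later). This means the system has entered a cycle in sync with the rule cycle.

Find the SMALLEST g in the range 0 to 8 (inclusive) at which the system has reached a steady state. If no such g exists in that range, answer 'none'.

Gen 0: 00000100
Gen 1 (rule 30): 00001110
Gen 2 (rule 126): 00011011
Gen 3 (rule 45): 11010110
Gen 4 (rule 149): 00010001
Gen 5 (rule 30): 00111011
Gen 6 (rule 126): 01101111
Gen 7 (rule 45): 01011000
Gen 8 (rule 149): 01000111
Gen 9 (rule 30): 11101100
Gen 10 (rule 126): 10111110
Gen 11 (rule 45): 11100000
Gen 12 (rule 149): 01011111

Answer: none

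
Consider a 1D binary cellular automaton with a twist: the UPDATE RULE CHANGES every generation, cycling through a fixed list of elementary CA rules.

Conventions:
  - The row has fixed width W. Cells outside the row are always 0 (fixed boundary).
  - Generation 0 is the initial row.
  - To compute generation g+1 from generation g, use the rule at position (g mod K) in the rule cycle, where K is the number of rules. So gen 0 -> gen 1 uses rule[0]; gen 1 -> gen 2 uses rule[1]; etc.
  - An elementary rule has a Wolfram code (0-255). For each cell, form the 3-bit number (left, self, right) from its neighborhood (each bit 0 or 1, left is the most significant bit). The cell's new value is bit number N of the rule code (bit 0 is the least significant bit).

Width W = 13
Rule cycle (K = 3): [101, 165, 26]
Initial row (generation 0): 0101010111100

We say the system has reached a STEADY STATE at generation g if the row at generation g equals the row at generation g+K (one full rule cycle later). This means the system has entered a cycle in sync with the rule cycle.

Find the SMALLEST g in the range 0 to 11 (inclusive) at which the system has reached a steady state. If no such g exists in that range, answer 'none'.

Gen 0: 0101010111100
Gen 1 (rule 101): 0111111000101
Gen 2 (rule 165): 0011110010111
Gen 3 (rule 26): 0110001100100
Gen 4 (rule 101): 0010100100101
Gen 5 (rule 165): 1011100100111
Gen 6 (rule 26): 0010011011100
Gen 7 (rule 101): 1010001100101
Gen 8 (rule 165): 1110100000111
Gen 9 (rule 26): 1000010001100
Gen 10 (rule 101): 1011010100101
Gen 11 (rule 165): 1100111100111
Gen 12 (rule 26): 1011100011100
Gen 13 (rule 101): 1100101000101
Gen 14 (rule 165): 0000111010111

Answer: none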